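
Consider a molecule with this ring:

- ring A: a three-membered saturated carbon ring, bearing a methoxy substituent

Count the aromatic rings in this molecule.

0

Ring A has only sp³ atoms, so it is not fully conjugated — not aromatic (cyclopropane).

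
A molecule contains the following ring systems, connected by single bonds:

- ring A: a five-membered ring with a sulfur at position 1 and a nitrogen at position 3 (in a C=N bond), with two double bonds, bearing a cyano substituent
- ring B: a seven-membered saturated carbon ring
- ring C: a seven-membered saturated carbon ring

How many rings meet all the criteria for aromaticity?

1

Ring A has a continuous p-orbital overlap around the ring; 2 ring double bonds (4 π electrons) plus a heteroatom lone pair (2) give 6 π electrons. 6 = 4(1)+2, so ring A is aromatic (thiazole).
Ring B has only sp³ atoms, so it is not fully conjugated — not aromatic (cycloheptane).
Ring C has only sp³ atoms, so it is not fully conjugated — not aromatic (cycloheptane).
Aromatic: A. Total: 1.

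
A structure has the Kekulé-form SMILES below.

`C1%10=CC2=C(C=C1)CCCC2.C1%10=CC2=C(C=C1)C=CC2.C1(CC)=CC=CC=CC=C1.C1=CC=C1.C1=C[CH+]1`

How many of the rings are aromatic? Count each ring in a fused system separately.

3

The SMILES encodes a six-membered carbon ring with three alternating C=C double bonds, fused to a saturated six-membered carbon ring; a six-membered carbon ring with three alternating C=C double bonds, fused to a five-membered carbon ring containing one C=C double bond and one sp³ carbon; an eight-membered carbon ring with four alternating C=C double bonds; a four-membered carbon ring with two alternating C=C double bonds; a three-membered all-carbon ring bearing a positive charge on one carbon, with one C=C double bond.
The 6-membered ring has a continuous p-orbital overlap around the ring; 3 ring double bonds give 6 π electrons. That satisfies 4n+2 with n=1, so it is aromatic (benzene ring).
The second 6-membered ring has four sp³ carbons, so it is not fully conjugated — not aromatic (cyclohexane ring).
The third 6-membered ring is planar and fully conjugated; 3 ring double bonds give 6 π electrons. That satisfies 4n+2 with n=1, so it is aromatic (benzene ring).
The 5-membered ring has one sp³ carbon, so it is not fully conjugated — not aromatic (cyclopentene ring).
The 8-membered ring has only sp² ring atoms; a planar conformation would have a fully conjugated π system of 8 electrons. But 8 = 4(2), which is 4n not 4n+2, so it is not aromatic (cyclooctatetraene) — cyclooctatetraene distorts into a non-planar tub to avoid antiaromaticity.
The 4-membered ring has only sp² ring atoms; a planar conformation would have a fully conjugated π system of 4 electrons. But 4 = 4(1), which is 4n not 4n+2, so it is not aromatic (cyclobutadiene) — cyclobutadiene is antiaromatic and distorts to a rectangle.
The 3-membered ring is planar and fully conjugated; 1 ring double bond (2 π electrons) plus the carbocation's empty p orbital (0, but keeps the ring conjugated) give 2 π electrons. 2 = 4(0)+2, so it is aromatic (cyclopropenyl cation).
3 of the 7 rings are aromatic. Total: 3.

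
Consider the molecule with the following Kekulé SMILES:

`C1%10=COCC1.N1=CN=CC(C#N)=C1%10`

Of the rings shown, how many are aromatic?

1

The SMILES encodes a five-membered ring of four carbons and one oxygen, with one C=C double bond and two sp³ carbons; a six-membered ring with nitrogens at positions 1 and 3 and three alternating double bonds.
The 5-membered ring with one oxygen has two sp³ carbons, so it is not fully conjugated — not aromatic (2,3-dihydrofuran).
The 6-membered ring with two nitrogens (1,3) is fully conjugated (every ring atom contributes a p orbital); 3 ring double bonds give 6 π electrons. Since 6 = 4n+2 (n=1), it is aromatic (pyrimidine).
1 of the 2 rings is aromatic. Total: 1.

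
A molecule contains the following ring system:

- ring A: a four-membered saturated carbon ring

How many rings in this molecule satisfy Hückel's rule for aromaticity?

Ring A has only sp³ atoms, so it is not fully conjugated — not aromatic (cyclobutane).

0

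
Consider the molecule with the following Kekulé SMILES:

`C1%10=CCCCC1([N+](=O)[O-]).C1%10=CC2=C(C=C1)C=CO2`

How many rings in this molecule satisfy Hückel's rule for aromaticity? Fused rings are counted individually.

The SMILES encodes a six-membered carbon ring with one C=C double bond; a six-membered carbon ring with three alternating C=C double bonds, fused to a five-membered ring containing one oxygen and two C=C double bonds.
The 6-membered ring has four sp³ carbons, so it is not fully conjugated — not aromatic (cyclohexene).
The fused 6/5-membered bicyclic (with one oxygen) is a single π system with 9 sp² atoms and 10 π electrons from ring double bonds plus a heteroatom lone pair. 10 = 4(2)+2, so the system is aromatic and both rings count as aromatic (benzofuran).
2 of the 3 rings are aromatic. Total: 2.

2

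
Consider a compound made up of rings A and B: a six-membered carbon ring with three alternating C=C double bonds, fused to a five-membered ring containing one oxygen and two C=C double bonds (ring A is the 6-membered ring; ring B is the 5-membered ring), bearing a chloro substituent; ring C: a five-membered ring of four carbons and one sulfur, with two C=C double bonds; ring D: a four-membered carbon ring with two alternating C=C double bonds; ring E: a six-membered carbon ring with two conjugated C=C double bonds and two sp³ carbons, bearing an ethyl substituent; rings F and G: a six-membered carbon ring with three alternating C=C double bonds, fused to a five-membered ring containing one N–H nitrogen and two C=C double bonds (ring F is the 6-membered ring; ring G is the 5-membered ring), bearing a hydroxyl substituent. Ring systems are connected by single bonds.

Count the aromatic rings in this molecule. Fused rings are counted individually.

5

Rings A and B form a fused bicyclic system (with one oxygen) with 9 sp² atoms and 10 π electrons from ring double bonds plus a heteroatom lone pair. 10 = 4(2)+2, so the system is aromatic and both rings count as aromatic (benzofuran).
Ring C is planar and fully conjugated; 2 ring double bonds (4 π electrons) plus a heteroatom lone pair (2) give 6 π electrons. 6 = 4(1)+2, so ring C is aromatic (thiophene).
Ring D has only sp² ring atoms; a planar conformation would have a fully conjugated π system of 4 electrons. But 4 = 4(1), which is 4n not 4n+2, so ring D is not aromatic (cyclobutadiene) — cyclobutadiene is antiaromatic and distorts to a rectangle.
Ring E has two sp³ carbons, so it is not fully conjugated — not aromatic (1,3-cyclohexadiene).
Rings F and G form a fused bicyclic system (with one N–H) with 9 sp² atoms and 10 π electrons from ring double bonds plus a heteroatom lone pair. 10 = 4(2)+2, so the system is aromatic and both rings count as aromatic (indole).
Aromatic: A, B, C, F, G. Total: 5.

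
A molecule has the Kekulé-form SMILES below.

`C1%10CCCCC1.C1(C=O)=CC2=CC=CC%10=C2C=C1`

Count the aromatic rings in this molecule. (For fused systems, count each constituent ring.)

The SMILES encodes a six-membered saturated carbon ring; two fused six-membered carbon rings, each with three alternating C=C double bonds.
The 6-membered ring has only sp³ atoms, so it is not fully conjugated — not aromatic (cyclohexane).
The fused 6/6-membered bicyclic is a single π system with 10 sp² atoms and 10 π electrons from ring double bonds. 10 = 4(2)+2, so the system is aromatic and both rings count as aromatic (naphthalene).
2 of the 3 rings are aromatic. Total: 2.

2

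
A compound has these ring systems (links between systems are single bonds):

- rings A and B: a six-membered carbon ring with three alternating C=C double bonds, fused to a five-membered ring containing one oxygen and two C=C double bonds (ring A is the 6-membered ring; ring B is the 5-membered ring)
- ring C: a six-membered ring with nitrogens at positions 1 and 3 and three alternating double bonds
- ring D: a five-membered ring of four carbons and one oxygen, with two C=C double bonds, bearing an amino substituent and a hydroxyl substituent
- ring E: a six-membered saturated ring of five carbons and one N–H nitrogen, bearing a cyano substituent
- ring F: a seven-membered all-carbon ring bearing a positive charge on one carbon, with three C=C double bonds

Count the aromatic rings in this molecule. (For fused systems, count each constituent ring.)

5

Rings A and B form a fused bicyclic system (with one oxygen) with 9 sp² atoms and 10 π electrons from ring double bonds plus a heteroatom lone pair. 10 = 4(2)+2, so the system is aromatic and both rings count as aromatic (benzofuran).
Ring C is fully conjugated (every ring atom contributes a p orbital); 3 ring double bonds give 6 π electrons. 6 = 4(1)+2, so ring C is aromatic (pyrimidine).
Ring D has a continuous p-orbital overlap around the ring; 2 ring double bonds (4 π electrons) plus a heteroatom lone pair (2) give 6 π electrons. 6 = 4(1)+2, so ring D is aromatic (furan).
Ring E has only sp³ atoms, so it is not fully conjugated — not aromatic (piperidine).
Ring F is fully conjugated (every ring atom contributes a p orbital); 3 ring double bonds (6 π electrons) plus the carbocation's empty p orbital (0, but keeps the ring conjugated) give 6 π electrons. 6 = 4(1)+2, so ring F is aromatic (tropylium cation).
Aromatic: A, B, C, D, F. Total: 5.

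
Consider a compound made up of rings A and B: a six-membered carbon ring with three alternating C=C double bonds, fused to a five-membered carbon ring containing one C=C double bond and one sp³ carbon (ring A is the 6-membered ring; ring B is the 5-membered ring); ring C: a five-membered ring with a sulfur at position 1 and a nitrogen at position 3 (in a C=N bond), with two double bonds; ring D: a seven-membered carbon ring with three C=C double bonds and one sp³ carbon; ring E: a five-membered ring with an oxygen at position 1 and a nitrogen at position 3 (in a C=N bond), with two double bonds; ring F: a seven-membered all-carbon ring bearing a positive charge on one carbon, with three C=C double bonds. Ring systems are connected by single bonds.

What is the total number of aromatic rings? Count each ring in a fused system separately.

Ring A has a continuous p-orbital overlap around the ring; 3 ring double bonds give 6 π electrons. 6 = 4(1)+2, so ring A is aromatic (benzene ring).
Ring B has one sp³ carbon, so it is not fully conjugated — not aromatic (cyclopentene ring).
Ring C is planar and fully conjugated; 2 ring double bonds (4 π electrons) plus a heteroatom lone pair (2) give 6 π electrons. That satisfies 4n+2 with n=1, so ring C is aromatic (thiazole).
Ring D has one sp³ carbon, so it is not fully conjugated — not aromatic (cycloheptatriene).
Ring E is fully conjugated (every ring atom contributes a p orbital); 2 ring double bonds (4 π electrons) plus a heteroatom lone pair (2) give 6 π electrons. 6 = 4(1)+2, so ring E is aromatic (oxazole).
Ring F is fully conjugated (every ring atom contributes a p orbital); 3 ring double bonds (6 π electrons) plus the carbocation's empty p orbital (0, but keeps the ring conjugated) give 6 π electrons. Since 6 = 4n+2 (n=1), ring F is aromatic (tropylium cation).
Aromatic: A, C, E, F. Total: 4.

4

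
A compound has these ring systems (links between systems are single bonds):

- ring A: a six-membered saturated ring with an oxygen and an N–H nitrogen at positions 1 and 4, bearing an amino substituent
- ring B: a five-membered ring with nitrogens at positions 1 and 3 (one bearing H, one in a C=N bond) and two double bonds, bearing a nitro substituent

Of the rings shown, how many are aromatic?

Ring A has only sp³ atoms, so it is not fully conjugated — not aromatic (morpholine).
Ring B is fully conjugated (every ring atom contributes a p orbital); 2 ring double bonds (4 π electrons) plus a heteroatom lone pair (2) give 6 π electrons. That satisfies 4n+2 with n=1, so ring B is aromatic (imidazole).
Aromatic: B. Total: 1.

1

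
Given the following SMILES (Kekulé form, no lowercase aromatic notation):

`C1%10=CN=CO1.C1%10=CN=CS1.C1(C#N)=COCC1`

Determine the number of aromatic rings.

The SMILES encodes a five-membered ring with an oxygen at position 1 and a nitrogen at position 3 (in a C=N bond), with two double bonds; a five-membered ring with a sulfur at position 1 and a nitrogen at position 3 (in a C=N bond), with two double bonds; a five-membered ring of four carbons and one oxygen, with one C=C double bond and two sp³ carbons.
The 5-membered ring with one oxygen and one =N– is planar and fully conjugated; 2 ring double bonds (4 π electrons) plus a heteroatom lone pair (2) give 6 π electrons. Since 6 = 4n+2 (n=1), it is aromatic (oxazole).
The 5-membered ring with one sulfur and one =N– has a continuous p-orbital overlap around the ring; 2 ring double bonds (4 π electrons) plus a heteroatom lone pair (2) give 6 π electrons. 6 = 4(1)+2, so it is aromatic (thiazole).
The 5-membered ring with one oxygen has two sp³ carbons, so it is not fully conjugated — not aromatic (2,3-dihydrofuran).
2 of the 3 rings are aromatic. Total: 2.

2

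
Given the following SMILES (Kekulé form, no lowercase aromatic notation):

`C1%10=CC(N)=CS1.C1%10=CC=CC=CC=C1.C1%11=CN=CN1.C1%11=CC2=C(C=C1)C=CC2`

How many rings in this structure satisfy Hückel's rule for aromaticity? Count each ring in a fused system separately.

The SMILES encodes a five-membered ring of four carbons and one sulfur, with two C=C double bonds; an eight-membered carbon ring with four alternating C=C double bonds; a five-membered ring with nitrogens at positions 1 and 3 (one bearing H, one in a C=N bond) and two double bonds; a six-membered carbon ring with three alternating C=C double bonds, fused to a five-membered carbon ring containing one C=C double bond and one sp³ carbon.
The 5-membered ring with one sulfur is planar and fully conjugated; 2 ring double bonds (4 π electrons) plus a heteroatom lone pair (2) give 6 π electrons. Since 6 = 4n+2 (n=1), it is aromatic (thiophene).
The 8-membered ring has only sp² ring atoms; a planar conformation would have a fully conjugated π system of 8 electrons. But 8 = 4(2), which is 4n not 4n+2, so it is not aromatic (cyclooctatetraene) — cyclooctatetraene distorts into a non-planar tub to avoid antiaromaticity.
The 5-membered ring with two nitrogens (one N–H, one =N–) is fully conjugated (every ring atom contributes a p orbital); 2 ring double bonds (4 π electrons) plus a heteroatom lone pair (2) give 6 π electrons. That satisfies 4n+2 with n=1, so it is aromatic (imidazole).
The 6-membered ring is planar and fully conjugated; 3 ring double bonds give 6 π electrons. Since 6 = 4n+2 (n=1), it is aromatic (benzene ring).
The 5-membered ring has one sp³ carbon, so it is not fully conjugated — not aromatic (cyclopentene ring).
3 of the 5 rings are aromatic. Total: 3.

3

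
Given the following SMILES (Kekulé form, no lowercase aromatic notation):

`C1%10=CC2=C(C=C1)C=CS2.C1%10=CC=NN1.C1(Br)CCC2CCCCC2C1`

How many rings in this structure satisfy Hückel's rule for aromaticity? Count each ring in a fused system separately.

The SMILES encodes a six-membered carbon ring with three alternating C=C double bonds, fused to a five-membered ring containing one sulfur and two C=C double bonds; a five-membered ring with two adjacent nitrogens (one bearing H, one in a double bond) and two double bonds; two fused six-membered saturated carbon rings.
The fused 6/5-membered bicyclic (with one sulfur) is a single π system with 9 sp² atoms and 10 π electrons from ring double bonds plus a heteroatom lone pair. 10 = 4(2)+2, so the system is aromatic and both rings count as aromatic (benzothiophene).
The 5-membered ring with two adjacent nitrogens (one N–H, one =N–) has a continuous p-orbital overlap around the ring; 2 ring double bonds (4 π electrons) plus a heteroatom lone pair (2) give 6 π electrons. Since 6 = 4n+2 (n=1), it is aromatic (pyrazole).
The 6-membered ring has only sp³ atoms, so it is not fully conjugated — not aromatic (cyclohexane ring).
The second 6-membered ring has only sp³ atoms, so it is not fully conjugated — not aromatic (cyclohexane ring).
3 of the 5 rings are aromatic. Total: 3.

3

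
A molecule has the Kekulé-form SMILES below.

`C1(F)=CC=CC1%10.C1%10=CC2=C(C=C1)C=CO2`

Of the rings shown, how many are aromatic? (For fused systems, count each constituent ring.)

2

The SMILES encodes a five-membered carbon ring with two conjugated C=C double bonds and one sp³ carbon; a six-membered carbon ring with three alternating C=C double bonds, fused to a five-membered ring containing one oxygen and two C=C double bonds.
The 5-membered ring has one sp³ carbon, so it is not fully conjugated — not aromatic (cyclopentadiene).
The fused 6/5-membered bicyclic (with one oxygen) is a single π system with 9 sp² atoms and 10 π electrons from ring double bonds plus a heteroatom lone pair. 10 = 4(2)+2, so the system is aromatic and both rings count as aromatic (benzofuran).
2 of the 3 rings are aromatic. Total: 2.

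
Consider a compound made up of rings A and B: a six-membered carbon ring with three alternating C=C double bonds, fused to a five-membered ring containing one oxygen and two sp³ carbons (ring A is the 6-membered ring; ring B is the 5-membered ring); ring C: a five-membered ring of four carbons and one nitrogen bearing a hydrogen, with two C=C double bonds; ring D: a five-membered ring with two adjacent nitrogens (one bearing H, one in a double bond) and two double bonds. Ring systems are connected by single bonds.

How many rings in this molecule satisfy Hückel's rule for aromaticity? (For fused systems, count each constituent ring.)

Ring A is fully conjugated (every ring atom contributes a p orbital); 3 ring double bonds give 6 π electrons. That satisfies 4n+2 with n=1, so ring A is aromatic (benzene ring).
Ring B has two sp³ carbons, so it is not fully conjugated — not aromatic (oxolane ring).
Ring C is planar and fully conjugated; 2 ring double bonds (4 π electrons) plus a heteroatom lone pair (2) give 6 π electrons. That satisfies 4n+2 with n=1, so ring C is aromatic (pyrrole).
Ring D has a continuous p-orbital overlap around the ring; 2 ring double bonds (4 π electrons) plus a heteroatom lone pair (2) give 6 π electrons. 6 = 4(1)+2, so ring D is aromatic (pyrazole).
Aromatic: A, C, D. Total: 3.

3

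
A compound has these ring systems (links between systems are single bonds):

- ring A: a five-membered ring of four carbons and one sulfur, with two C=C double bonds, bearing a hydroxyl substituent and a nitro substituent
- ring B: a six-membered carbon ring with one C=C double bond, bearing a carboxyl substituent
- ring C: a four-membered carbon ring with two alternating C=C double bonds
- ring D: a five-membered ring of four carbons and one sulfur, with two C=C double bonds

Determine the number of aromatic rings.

Ring A is planar and fully conjugated; 2 ring double bonds (4 π electrons) plus a heteroatom lone pair (2) give 6 π electrons. Since 6 = 4n+2 (n=1), ring A is aromatic (thiophene).
Ring B has four sp³ carbons, so it is not fully conjugated — not aromatic (cyclohexene).
Ring C has only sp² ring atoms; a planar conformation would have a fully conjugated π system of 4 electrons. But 4 = 4(1), which is 4n not 4n+2, so ring C is not aromatic (cyclobutadiene) — cyclobutadiene is antiaromatic and distorts to a rectangle.
Ring D is fully conjugated (every ring atom contributes a p orbital); 2 ring double bonds (4 π electrons) plus a heteroatom lone pair (2) give 6 π electrons. Since 6 = 4n+2 (n=1), ring D is aromatic (thiophene).
Aromatic: A, D. Total: 2.

2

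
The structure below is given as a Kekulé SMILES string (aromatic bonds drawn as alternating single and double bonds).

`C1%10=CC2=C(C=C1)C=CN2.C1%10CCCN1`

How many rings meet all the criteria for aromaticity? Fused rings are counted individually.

The SMILES encodes a six-membered carbon ring with three alternating C=C double bonds, fused to a five-membered ring containing one N–H nitrogen and two C=C double bonds; a five-membered saturated ring of four carbons and one N–H nitrogen.
The fused 6/5-membered bicyclic (with one N–H) is a single π system with 9 sp² atoms and 10 π electrons from ring double bonds plus a heteroatom lone pair. 10 = 4(2)+2, so the system is aromatic and both rings count as aromatic (indole).
The 5-membered ring with one N–H has only sp³ atoms, so it is not fully conjugated — not aromatic (pyrrolidine).
2 of the 3 rings are aromatic. Total: 2.

2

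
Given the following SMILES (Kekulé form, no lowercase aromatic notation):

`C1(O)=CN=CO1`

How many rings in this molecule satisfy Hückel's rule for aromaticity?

The SMILES encodes a five-membered ring with an oxygen at position 1 and a nitrogen at position 3 (in a C=N bond), with two double bonds.
The 5-membered ring with one oxygen and one =N– has a continuous p-orbital overlap around the ring; 2 ring double bonds (4 π electrons) plus a heteroatom lone pair (2) give 6 π electrons. That satisfies 4n+2 with n=1, so it is aromatic (oxazole).

1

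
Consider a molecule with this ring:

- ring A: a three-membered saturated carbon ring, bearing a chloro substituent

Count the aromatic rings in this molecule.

0

Ring A has only sp³ atoms, so it is not fully conjugated — not aromatic (cyclopropane).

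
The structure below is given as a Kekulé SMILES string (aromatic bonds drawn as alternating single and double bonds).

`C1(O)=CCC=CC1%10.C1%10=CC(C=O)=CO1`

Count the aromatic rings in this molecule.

1

The SMILES encodes a six-membered carbon ring with two isolated C=C double bonds and two sp³ carbons; a five-membered ring of four carbons and one oxygen, with two C=C double bonds.
The 6-membered ring has two sp³ carbons, so it is not fully conjugated — not aromatic (1,4-cyclohexadiene).
The 5-membered ring with one oxygen has a continuous p-orbital overlap around the ring; 2 ring double bonds (4 π electrons) plus a heteroatom lone pair (2) give 6 π electrons. 6 = 4(1)+2, so it is aromatic (furan).
1 of the 2 rings is aromatic. Total: 1.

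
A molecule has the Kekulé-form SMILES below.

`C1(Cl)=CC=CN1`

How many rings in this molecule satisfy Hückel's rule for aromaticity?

1

The SMILES encodes a five-membered ring of four carbons and one nitrogen bearing a hydrogen, with two C=C double bonds.
The 5-membered ring with one N–H is planar and fully conjugated; 2 ring double bonds (4 π electrons) plus a heteroatom lone pair (2) give 6 π electrons. 6 = 4(1)+2, so it is aromatic (pyrrole).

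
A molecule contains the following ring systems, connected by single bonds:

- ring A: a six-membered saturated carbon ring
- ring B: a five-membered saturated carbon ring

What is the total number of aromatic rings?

0

Ring A has only sp³ atoms, so it is not fully conjugated — not aromatic (cyclohexane).
Ring B has only sp³ atoms, so it is not fully conjugated — not aromatic (cyclopentane).
No ring is aromatic. Total: 0.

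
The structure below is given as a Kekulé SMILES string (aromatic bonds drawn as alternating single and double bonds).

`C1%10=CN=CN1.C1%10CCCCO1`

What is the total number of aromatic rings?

1

The SMILES encodes a five-membered ring with nitrogens at positions 1 and 3 (one bearing H, one in a C=N bond) and two double bonds; a six-membered saturated ring of five carbons and one oxygen.
The 5-membered ring with two nitrogens (one N–H, one =N–) is fully conjugated (every ring atom contributes a p orbital); 2 ring double bonds (4 π electrons) plus a heteroatom lone pair (2) give 6 π electrons. Since 6 = 4n+2 (n=1), it is aromatic (imidazole).
The 6-membered ring with one oxygen has only sp³ atoms, so it is not fully conjugated — not aromatic (tetrahydropyran).
1 of the 2 rings is aromatic. Total: 1.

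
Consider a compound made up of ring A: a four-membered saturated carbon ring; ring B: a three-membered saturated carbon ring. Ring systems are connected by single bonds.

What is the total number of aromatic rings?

0

Ring A has only sp³ atoms, so it is not fully conjugated — not aromatic (cyclobutane).
Ring B has only sp³ atoms, so it is not fully conjugated — not aromatic (cyclopropane).
No ring is aromatic. Total: 0.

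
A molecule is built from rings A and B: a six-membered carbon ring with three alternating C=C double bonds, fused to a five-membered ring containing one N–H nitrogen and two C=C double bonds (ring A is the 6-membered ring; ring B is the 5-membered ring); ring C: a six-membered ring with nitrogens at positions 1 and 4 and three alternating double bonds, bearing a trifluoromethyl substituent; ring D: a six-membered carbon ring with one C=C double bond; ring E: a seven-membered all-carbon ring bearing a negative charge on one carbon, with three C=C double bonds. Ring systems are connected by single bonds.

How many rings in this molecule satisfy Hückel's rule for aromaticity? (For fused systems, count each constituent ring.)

Rings A and B form a fused bicyclic system (with one N–H) with 9 sp² atoms and 10 π electrons from ring double bonds plus a heteroatom lone pair. 10 = 4(2)+2, so the system is aromatic and both rings count as aromatic (indole).
Ring C is fully conjugated (every ring atom contributes a p orbital); 3 ring double bonds give 6 π electrons. Since 6 = 4n+2 (n=1), ring C is aromatic (pyrazine).
Ring D has four sp³ carbons, so it is not fully conjugated — not aromatic (cyclohexene).
Ring E has only sp² ring atoms; a planar conformation would have a fully conjugated π system of 8 electrons. But 8 = 4(2), which is 4n not 4n+2, so ring E is not aromatic (cycloheptatrienyl anion).
Aromatic: A, B, C. Total: 3.

3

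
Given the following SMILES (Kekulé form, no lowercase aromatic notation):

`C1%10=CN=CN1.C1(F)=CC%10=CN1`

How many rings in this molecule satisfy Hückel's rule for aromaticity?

The SMILES encodes a five-membered ring with nitrogens at positions 1 and 3 (one bearing H, one in a C=N bond) and two double bonds; a five-membered ring of four carbons and one nitrogen bearing a hydrogen, with two C=C double bonds.
The 5-membered ring with two nitrogens (one N–H, one =N–) has a continuous p-orbital overlap around the ring; 2 ring double bonds (4 π electrons) plus a heteroatom lone pair (2) give 6 π electrons. That satisfies 4n+2 with n=1, so it is aromatic (imidazole).
The 5-membered ring with one N–H is planar and fully conjugated; 2 ring double bonds (4 π electrons) plus a heteroatom lone pair (2) give 6 π electrons. 6 = 4(1)+2, so it is aromatic (pyrrole).
2 of the 2 rings are aromatic. Total: 2.

2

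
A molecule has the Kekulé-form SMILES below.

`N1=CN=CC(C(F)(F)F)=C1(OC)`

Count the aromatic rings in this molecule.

The SMILES encodes a six-membered ring with nitrogens at positions 1 and 3 and three alternating double bonds.
The 6-membered ring with two nitrogens (1,3) has a continuous p-orbital overlap around the ring; 3 ring double bonds give 6 π electrons. That satisfies 4n+2 with n=1, so it is aromatic (pyrimidine).

1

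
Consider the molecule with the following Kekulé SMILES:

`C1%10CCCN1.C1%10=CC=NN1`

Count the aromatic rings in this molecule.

1

The SMILES encodes a five-membered saturated ring of four carbons and one N–H nitrogen; a five-membered ring with two adjacent nitrogens (one bearing H, one in a double bond) and two double bonds.
The 5-membered ring with one N–H has only sp³ atoms, so it is not fully conjugated — not aromatic (pyrrolidine).
The 5-membered ring with two adjacent nitrogens (one N–H, one =N–) is fully conjugated (every ring atom contributes a p orbital); 2 ring double bonds (4 π electrons) plus a heteroatom lone pair (2) give 6 π electrons. Since 6 = 4n+2 (n=1), it is aromatic (pyrazole).
1 of the 2 rings is aromatic. Total: 1.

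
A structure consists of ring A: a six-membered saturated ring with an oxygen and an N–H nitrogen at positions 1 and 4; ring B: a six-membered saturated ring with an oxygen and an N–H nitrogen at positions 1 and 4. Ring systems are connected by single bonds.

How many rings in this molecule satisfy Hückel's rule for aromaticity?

Ring A has only sp³ atoms, so it is not fully conjugated — not aromatic (morpholine).
Ring B has only sp³ atoms, so it is not fully conjugated — not aromatic (morpholine).
No ring is aromatic. Total: 0.

0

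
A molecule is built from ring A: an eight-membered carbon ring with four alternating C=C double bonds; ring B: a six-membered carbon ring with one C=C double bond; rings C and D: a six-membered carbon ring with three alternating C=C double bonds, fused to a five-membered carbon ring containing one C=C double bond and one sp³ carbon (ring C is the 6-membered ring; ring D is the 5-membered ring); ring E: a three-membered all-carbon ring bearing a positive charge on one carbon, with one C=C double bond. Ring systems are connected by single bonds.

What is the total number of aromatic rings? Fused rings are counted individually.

2

Ring A has only sp² ring atoms; a planar conformation would have a fully conjugated π system of 8 electrons. But 8 = 4(2), which is 4n not 4n+2, so ring A is not aromatic (cyclooctatetraene) — cyclooctatetraene distorts into a non-planar tub to avoid antiaromaticity.
Ring B has four sp³ carbons, so it is not fully conjugated — not aromatic (cyclohexene).
Ring C is fully conjugated (every ring atom contributes a p orbital); 3 ring double bonds give 6 π electrons. Since 6 = 4n+2 (n=1), ring C is aromatic (benzene ring).
Ring D has one sp³ carbon, so it is not fully conjugated — not aromatic (cyclopentene ring).
Ring E is fully conjugated (every ring atom contributes a p orbital); 1 ring double bond (2 π electrons) plus the carbocation's empty p orbital (0, but keeps the ring conjugated) give 2 π electrons. That satisfies 4n+2 with n=0, so ring E is aromatic (cyclopropenyl cation).
Aromatic: C, E. Total: 2.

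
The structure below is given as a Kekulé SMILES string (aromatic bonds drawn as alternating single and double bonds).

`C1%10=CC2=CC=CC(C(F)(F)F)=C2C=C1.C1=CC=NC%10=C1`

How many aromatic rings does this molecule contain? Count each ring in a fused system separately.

3

The SMILES encodes two fused six-membered carbon rings, each with three alternating C=C double bonds; a six-membered ring of five carbons and one nitrogen with three alternating double bonds.
The fused 6/6-membered bicyclic is a single π system with 10 sp² atoms and 10 π electrons from ring double bonds. 10 = 4(2)+2, so the system is aromatic and both rings count as aromatic (naphthalene).
The 6-membered ring with one nitrogen has a continuous p-orbital overlap around the ring; 3 ring double bonds give 6 π electrons. 6 = 4(1)+2, so it is aromatic (pyridine).
3 of the 3 rings are aromatic. Total: 3.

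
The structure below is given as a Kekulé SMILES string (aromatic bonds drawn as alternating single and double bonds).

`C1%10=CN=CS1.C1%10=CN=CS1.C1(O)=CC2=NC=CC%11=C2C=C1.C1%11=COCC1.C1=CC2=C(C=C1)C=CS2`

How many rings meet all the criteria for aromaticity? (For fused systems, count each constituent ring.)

6

The SMILES encodes a five-membered ring with a sulfur at position 1 and a nitrogen at position 3 (in a C=N bond), with two double bonds; a five-membered ring with a sulfur at position 1 and a nitrogen at position 3 (in a C=N bond), with two double bonds; two fused six-membered rings, each with three alternating double bonds; one ring is all carbon and the other has one ring nitrogen; a five-membered ring of four carbons and one oxygen, with one C=C double bond and two sp³ carbons; a six-membered carbon ring with three alternating C=C double bonds, fused to a five-membered ring containing one sulfur and two C=C double bonds.
The 5-membered ring with one sulfur and one =N– has a continuous p-orbital overlap around the ring; 2 ring double bonds (4 π electrons) plus a heteroatom lone pair (2) give 6 π electrons. Since 6 = 4n+2 (n=1), it is aromatic (thiazole).
The second 5-membered ring with one sulfur and one =N– is fully conjugated (every ring atom contributes a p orbital); 2 ring double bonds (4 π electrons) plus a heteroatom lone pair (2) give 6 π electrons. 6 = 4(1)+2, so it is aromatic (thiazole).
The fused 6/6-membered bicyclic (with one nitrogen) is a single π system with 10 sp² atoms and 10 π electrons from ring double bonds. 10 = 4(2)+2, so the system is aromatic and both rings count as aromatic (quinoline).
The 5-membered ring with one oxygen has two sp³ carbons, so it is not fully conjugated — not aromatic (2,3-dihydrofuran).
The fused 6/5-membered bicyclic (with one sulfur) is a single π system with 9 sp² atoms and 10 π electrons from ring double bonds plus a heteroatom lone pair. 10 = 4(2)+2, so the system is aromatic and both rings count as aromatic (benzothiophene).
6 of the 7 rings are aromatic. Total: 6.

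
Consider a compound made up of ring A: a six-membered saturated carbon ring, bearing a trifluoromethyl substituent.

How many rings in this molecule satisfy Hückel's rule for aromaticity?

0

Ring A has only sp³ atoms, so it is not fully conjugated — not aromatic (cyclohexane).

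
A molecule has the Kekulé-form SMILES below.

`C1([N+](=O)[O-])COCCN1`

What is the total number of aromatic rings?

The SMILES encodes a six-membered saturated ring with an oxygen and an N–H nitrogen at positions 1 and 4.
The 6-membered ring with one oxygen and one N–H (1,4) has only sp³ atoms, so it is not fully conjugated — not aromatic (morpholine).

0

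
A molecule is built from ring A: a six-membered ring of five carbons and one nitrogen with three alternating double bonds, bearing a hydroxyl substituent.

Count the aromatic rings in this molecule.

1

Ring A is planar and fully conjugated; 3 ring double bonds give 6 π electrons. 6 = 4(1)+2, so ring A is aromatic (pyridine).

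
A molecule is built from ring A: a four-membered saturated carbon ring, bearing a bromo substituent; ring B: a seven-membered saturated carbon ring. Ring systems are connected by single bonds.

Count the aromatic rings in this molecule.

0

Ring A has only sp³ atoms, so it is not fully conjugated — not aromatic (cyclobutane).
Ring B has only sp³ atoms, so it is not fully conjugated — not aromatic (cycloheptane).
No ring is aromatic. Total: 0.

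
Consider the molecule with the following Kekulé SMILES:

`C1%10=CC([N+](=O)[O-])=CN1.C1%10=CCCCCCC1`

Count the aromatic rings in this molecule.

1

The SMILES encodes a five-membered ring of four carbons and one nitrogen bearing a hydrogen, with two C=C double bonds; an eight-membered carbon ring with one C=C double bond.
The 5-membered ring with one N–H is planar and fully conjugated; 2 ring double bonds (4 π electrons) plus a heteroatom lone pair (2) give 6 π electrons. That satisfies 4n+2 with n=1, so it is aromatic (pyrrole).
The 8-membered ring has six sp³ carbons, so it is not fully conjugated — not aromatic (cyclooctene).
1 of the 2 rings is aromatic. Total: 1.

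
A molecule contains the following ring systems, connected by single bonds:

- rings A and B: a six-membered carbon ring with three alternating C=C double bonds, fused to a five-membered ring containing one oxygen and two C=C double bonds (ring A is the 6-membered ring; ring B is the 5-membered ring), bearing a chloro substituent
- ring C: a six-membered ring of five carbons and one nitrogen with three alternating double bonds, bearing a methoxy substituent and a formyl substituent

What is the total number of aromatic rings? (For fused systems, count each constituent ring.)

Rings A and B form a fused bicyclic system (with one oxygen) with 9 sp² atoms and 10 π electrons from ring double bonds plus a heteroatom lone pair. 10 = 4(2)+2, so the system is aromatic and both rings count as aromatic (benzofuran).
Ring C is fully conjugated (every ring atom contributes a p orbital); 3 ring double bonds give 6 π electrons. That satisfies 4n+2 with n=1, so ring C is aromatic (pyridine).
Aromatic: A, B, C. Total: 3.

3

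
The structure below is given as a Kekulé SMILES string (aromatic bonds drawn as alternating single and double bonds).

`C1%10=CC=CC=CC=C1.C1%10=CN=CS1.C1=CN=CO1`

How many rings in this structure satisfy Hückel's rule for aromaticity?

2

The SMILES encodes an eight-membered carbon ring with four alternating C=C double bonds; a five-membered ring with a sulfur at position 1 and a nitrogen at position 3 (in a C=N bond), with two double bonds; a five-membered ring with an oxygen at position 1 and a nitrogen at position 3 (in a C=N bond), with two double bonds.
The 8-membered ring has only sp² ring atoms; a planar conformation would have a fully conjugated π system of 8 electrons. But 8 = 4(2), which is 4n not 4n+2, so it is not aromatic (cyclooctatetraene) — cyclooctatetraene distorts into a non-planar tub to avoid antiaromaticity.
The 5-membered ring with one sulfur and one =N– is planar and fully conjugated; 2 ring double bonds (4 π electrons) plus a heteroatom lone pair (2) give 6 π electrons. Since 6 = 4n+2 (n=1), it is aromatic (thiazole).
The 5-membered ring with one oxygen and one =N– is planar and fully conjugated; 2 ring double bonds (4 π electrons) plus a heteroatom lone pair (2) give 6 π electrons. 6 = 4(1)+2, so it is aromatic (oxazole).
2 of the 3 rings are aromatic. Total: 2.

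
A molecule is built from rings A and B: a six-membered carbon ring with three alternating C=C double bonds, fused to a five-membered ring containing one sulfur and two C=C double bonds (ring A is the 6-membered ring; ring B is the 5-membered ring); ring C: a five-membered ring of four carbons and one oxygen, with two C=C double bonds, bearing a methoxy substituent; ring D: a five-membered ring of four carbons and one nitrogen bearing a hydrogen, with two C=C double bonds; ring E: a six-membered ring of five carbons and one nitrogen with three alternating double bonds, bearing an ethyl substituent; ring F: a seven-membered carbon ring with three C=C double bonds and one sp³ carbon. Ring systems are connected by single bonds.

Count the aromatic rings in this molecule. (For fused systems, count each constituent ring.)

Rings A and B form a fused bicyclic system (with one sulfur) with 9 sp² atoms and 10 π electrons from ring double bonds plus a heteroatom lone pair. 10 = 4(2)+2, so the system is aromatic and both rings count as aromatic (benzothiophene).
Ring C has a continuous p-orbital overlap around the ring; 2 ring double bonds (4 π electrons) plus a heteroatom lone pair (2) give 6 π electrons. 6 = 4(1)+2, so ring C is aromatic (furan).
Ring D is planar and fully conjugated; 2 ring double bonds (4 π electrons) plus a heteroatom lone pair (2) give 6 π electrons. Since 6 = 4n+2 (n=1), ring D is aromatic (pyrrole).
Ring E is fully conjugated (every ring atom contributes a p orbital); 3 ring double bonds give 6 π electrons. Since 6 = 4n+2 (n=1), ring E is aromatic (pyridine).
Ring F has one sp³ carbon, so it is not fully conjugated — not aromatic (cycloheptatriene).
Aromatic: A, B, C, D, E. Total: 5.

5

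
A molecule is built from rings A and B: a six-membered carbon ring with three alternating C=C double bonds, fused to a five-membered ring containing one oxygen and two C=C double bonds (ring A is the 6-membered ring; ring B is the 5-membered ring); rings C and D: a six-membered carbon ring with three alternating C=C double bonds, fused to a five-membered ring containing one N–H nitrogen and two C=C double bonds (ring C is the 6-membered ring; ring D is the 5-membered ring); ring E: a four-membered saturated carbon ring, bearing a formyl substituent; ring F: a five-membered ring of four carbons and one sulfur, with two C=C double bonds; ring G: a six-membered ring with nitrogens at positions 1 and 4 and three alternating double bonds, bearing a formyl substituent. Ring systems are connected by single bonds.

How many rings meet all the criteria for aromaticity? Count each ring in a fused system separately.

Rings A and B form a fused bicyclic system (with one oxygen) with 9 sp² atoms and 10 π electrons from ring double bonds plus a heteroatom lone pair. 10 = 4(2)+2, so the system is aromatic and both rings count as aromatic (benzofuran).
Rings C and D form a fused bicyclic system (with one N–H) with 9 sp² atoms and 10 π electrons from ring double bonds plus a heteroatom lone pair. 10 = 4(2)+2, so the system is aromatic and both rings count as aromatic (indole).
Ring E has only sp³ atoms, so it is not fully conjugated — not aromatic (cyclobutane).
Ring F is planar and fully conjugated; 2 ring double bonds (4 π electrons) plus a heteroatom lone pair (2) give 6 π electrons. Since 6 = 4n+2 (n=1), ring F is aromatic (thiophene).
Ring G has a continuous p-orbital overlap around the ring; 3 ring double bonds give 6 π electrons. Since 6 = 4n+2 (n=1), ring G is aromatic (pyrazine).
Aromatic: A, B, C, D, F, G. Total: 6.

6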